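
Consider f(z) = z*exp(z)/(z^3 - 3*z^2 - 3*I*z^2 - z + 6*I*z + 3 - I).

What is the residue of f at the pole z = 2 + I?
Write f(z) = P(z)/Q(z) with P(z) = z*exp(z) and Q(z) = z^3 - 3*z^2 - 3*I*z^2 - z + 6*I*z + 3 - I.
The denominator factors as Q(z) = (z - 1 - I)*(z - I)*(z - 2 - I), so z = 2 + I is a simple zero of Q and P is analytic there; z = 2 + I is therefore a simple pole and
  Res(f, z₀) = P(z₀)/Q'(z₀).

Q'(z) = 3*z^2 - 6*z - 6*I*z - 1 + 6*I, so Q'(2 + I) = 2.
P(2 + I) = (2 + I)*exp(2 + I).

Res(f, 2 + I) = ((2 + I)*exp(2 + I))/(2) = (1 + I/2)*exp(2 + I)

Final answer: (1 + I/2)*exp(2 + I)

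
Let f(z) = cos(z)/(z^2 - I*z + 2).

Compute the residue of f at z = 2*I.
-I*cosh(2)/3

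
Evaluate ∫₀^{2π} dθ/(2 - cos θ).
Call the integral J. The integrand is 2π-periodic and we integrate over a full period, so shifting θ does not change the value (θ → θ + π flips the sign of the trig term). Hence
  J = ∫₀^{2π} dθ/(2 + cos θ).
Put z = e^{iθ}: then cos θ = (z + 1/z)/2, dθ = dz/(iz), and z runs once counterclockwise around |z| = 1:
  J = ∮_{|z|=1} 1/(2 + (z + 1/z)/2) · dz/(iz) = (2/i) ∮_{|z|=1} dz/(z^2 + 4*z + 1).
The roots of z^2 + 4*z + 1 are z = (-2 ± sqrt(2^2 - 1^2)), with sqrt(3) = sqrt(3); their product is 1, so only z₊ = -2 + sqrt(3) lies inside the unit circle (z₋ = -2 - sqrt(3) lies outside).
z₊ is a simple zero of q(z) = z^2 + 4*z + 1, so Res(1/q, z₊) = 1/q'(z₊) with q'(z) = 2*z + 4; and q'(z₊) = (z₊ - z₋) = 2*sqrt(3).
Therefore J = (2/i) · 2πi · 1/(2*sqrt(3)) = 2*pi/(sqrt(3)) = 2*sqrt(3)*pi/3

Final answer: 2*sqrt(3)*pi/3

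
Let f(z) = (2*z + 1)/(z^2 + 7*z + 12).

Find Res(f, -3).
-5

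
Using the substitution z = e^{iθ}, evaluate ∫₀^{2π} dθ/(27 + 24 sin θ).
Call the integral J. The integrand is 2π-periodic and we integrate over a full period, so shifting θ does not change the value (θ → θ + π/2 turns sin θ into cos θ). Hence
  J = ∫₀^{2π} dθ/(27 + 24 cos θ).
Put z = e^{iθ}: then cos θ = (z + 1/z)/2, dθ = dz/(iz), and z runs once counterclockwise around |z| = 1:
  J = ∮_{|z|=1} 1/(27 + 24*(z + 1/z)/2) · dz/(iz) = (2/i) ∮_{|z|=1} dz/(24*z^2 + 54*z + 24).
The roots of 24*z^2 + 54*z + 24 are z = (-27 ± sqrt(27^2 - 24^2))/24, with sqrt(153) = 3*sqrt(17); their product is 1, so only z₊ = -9/8 + sqrt(17)/8 lies inside the unit circle (z₋ = -9/8 - sqrt(17)/8 lies outside).
z₊ is a simple zero of q(z) = 24*z^2 + 54*z + 24, so Res(1/q, z₊) = 1/q'(z₊) with q'(z) = 48*z + 54; and q'(z₊) = 24*(z₊ - z₋) = 6*sqrt(17).
Therefore J = (2/i) · 2πi · 1/(6*sqrt(17)) = 2*pi/(3*sqrt(17)) = 2*sqrt(17)*pi/51

Final answer: 2*sqrt(17)*pi/51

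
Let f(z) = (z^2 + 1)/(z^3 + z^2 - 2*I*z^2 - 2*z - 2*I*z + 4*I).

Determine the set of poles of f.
{-2, 2*I, 1}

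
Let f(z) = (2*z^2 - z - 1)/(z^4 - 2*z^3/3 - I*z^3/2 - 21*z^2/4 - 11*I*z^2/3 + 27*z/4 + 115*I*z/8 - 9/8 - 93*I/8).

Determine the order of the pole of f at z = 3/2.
2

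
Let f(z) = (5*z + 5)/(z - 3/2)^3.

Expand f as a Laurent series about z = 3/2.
25/(2*(z - 3/2)^3) + 5/(z - 3/2)^2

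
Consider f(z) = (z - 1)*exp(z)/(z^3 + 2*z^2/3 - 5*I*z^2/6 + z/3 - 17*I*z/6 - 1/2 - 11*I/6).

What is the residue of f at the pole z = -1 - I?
Write f(z) = P(z)/Q(z) with P(z) = (z - 1)*exp(z) and Q(z) = z^3 + 2*z^2/3 - 5*I*z^2/6 + z/3 - 17*I*z/6 - 1/2 - 11*I/6.
The denominator factors as Q(z) = (z + 2/3 - I/3)*(z - 1 - 3*I/2)*(z + 1 + I), so z = -1 - I is a simple zero of Q and P is analytic there; z = -1 - I is therefore a simple pole and
  Res(f, z₀) = P(z₀)/Q'(z₀).

Q'(z) = 3*z^2 + 4*z/3 - 5*I*z/3 + 1/3 - 17*I/6, so Q'(-1 - I) = -8/3 + 7*I/2.
P(-1 - I) = (-2 - I)*exp(-1 - I).

Res(f, -1 - I) = ((-2 - I)*exp(-1 - I))/(-8/3 + 7*I/2) = (66/697 + 348*I/697)*exp(-1 - I)

Final answer: (66/697 + 348*I/697)*exp(-1 - I)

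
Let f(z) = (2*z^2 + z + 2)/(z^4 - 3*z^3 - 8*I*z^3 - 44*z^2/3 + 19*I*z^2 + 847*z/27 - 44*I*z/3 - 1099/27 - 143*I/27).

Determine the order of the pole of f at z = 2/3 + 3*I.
Factor the denominator:
  z^4 - 3*z^3 - 8*I*z^3 - 44*z^2/3 + 19*I*z^2 + 847*z/27 - 44*I*z/3 - 1099/27 - 143*I/27 = (z - 2/3 - 3*I)^3*(z - 1 + I)

The numerator P(z) = 2*z^2 + z + 2 has P(2/3 + 3*I) = -130/9 + 11*I ≠ 0, so no factor of (z - 2/3 - 3*I) cancels.
Near z = 2/3 + 3*I we can therefore write f(z) = g(z)/(z - 2/3 - 3*I)^3 with g analytic at 2/3 + 3*I and g(2/3 + 3*I) ≠ 0 (g is the numerator divided by the remaining denominator factors).

Hence z = 2/3 + 3*I is a pole of order 3.

Final answer: 3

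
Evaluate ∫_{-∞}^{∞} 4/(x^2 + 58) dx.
2*sqrt(58)*pi/29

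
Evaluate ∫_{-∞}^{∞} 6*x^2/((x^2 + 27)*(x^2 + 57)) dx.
Let f(z) = 6*z^2/((z^2 + 27)*(z^2 + 57)). The denominator has no real zeros and deg Q - deg P = 2 ≥ 2, so the integral of f over the upper semicircle |z| = R tends to 0 as R → ∞. Closing the contour in the upper half-plane,
  ∫_{-∞}^{∞} f(x) dx = 2πi · Σ Res(f, z_k)  over the poles with Im z_k > 0.

Zeros of the denominator: z^2 + 57 = 0 gives z = ±sqrt(57)*I; z^2 + 27 = 0 gives z = ±3*sqrt(3)*I.
Upper half-plane: z = 3*sqrt(3)*I, z = sqrt(57)*I (simple).

Each pole is a simple zero of Q(z) = z^4 + 84*z^2 + 1539, so Res(f, z₀) = P(z₀)/Q'(z₀) with P(z) = 6*z^2, Q'(z) = 4*z^3 + 168*z:
  Res(f, 3*sqrt(3)*I) = (-162)/(180*sqrt(3)*I) = 3*sqrt(3)*I/10
  Res(f, sqrt(57)*I) = (-342)/(-60*sqrt(57)*I) = -sqrt(57)*I/10

Sum of residues: I*(-sqrt(57) + 3*sqrt(3))/10
∫_{-∞}^{∞} f(x) dx = 2πi · (I*(-sqrt(57) + 3*sqrt(3))/10) = pi*(-3*sqrt(3) + sqrt(57))/5

Final answer: pi*(-3*sqrt(3) + sqrt(57))/5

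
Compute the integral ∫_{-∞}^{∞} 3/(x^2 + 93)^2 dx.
sqrt(93)*pi/5766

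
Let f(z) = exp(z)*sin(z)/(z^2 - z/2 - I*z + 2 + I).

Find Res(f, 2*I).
(12/37 - 2*I/37)*exp(2*I)*sinh(2)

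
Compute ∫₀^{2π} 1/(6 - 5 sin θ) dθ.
Call the integral J. The integrand is 2π-periodic and we integrate over a full period, so shifting θ does not change the value (θ → θ + π/2 turns sin θ into cos θ; θ → θ + π flips the sign of the trig term). Hence
  J = ∫₀^{2π} dθ/(6 + 5 cos θ).
Put z = e^{iθ}: then cos θ = (z + 1/z)/2, dθ = dz/(iz), and z runs once counterclockwise around |z| = 1:
  J = ∮_{|z|=1} 1/(6 + 5*(z + 1/z)/2) · dz/(iz) = (2/i) ∮_{|z|=1} dz/(5*z^2 + 12*z + 5).
The roots of 5*z^2 + 12*z + 5 are z = (-6 ± sqrt(6^2 - 5^2))/5, with sqrt(11) = sqrt(11); their product is 1, so only z₊ = -6/5 + sqrt(11)/5 lies inside the unit circle (z₋ = -6/5 - sqrt(11)/5 lies outside).
z₊ is a simple zero of q(z) = 5*z^2 + 12*z + 5, so Res(1/q, z₊) = 1/q'(z₊) with q'(z) = 10*z + 12; and q'(z₊) = 5*(z₊ - z₋) = 2*sqrt(11).
Therefore J = (2/i) · 2πi · 1/(2*sqrt(11)) = 2*pi/(sqrt(11)) = 2*sqrt(11)*pi/11

Final answer: 2*sqrt(11)*pi/11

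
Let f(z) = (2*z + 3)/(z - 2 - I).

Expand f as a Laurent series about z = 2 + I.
Put w = z - (2 + I), i.e. z = w + 2 + I. The denominator is w, so it suffices to rewrite the numerator in powers of w.

P(z) = 2*z + 3
P(w + 2 + I) = 7 + 2*I + 2*w

Dividing each term by w:
  f = (7 + 2*I)/w + 2

Substituting back w = z - 2 - I:
  f(z) = (7 + 2*I)/(z - 2 - I) + 2

The series is finite because the numerator is a polynomial; the negative powers form the principal part, and the coefficient of 1/(z - 2 - I) gives Res(f, 2 + I) = 7 + 2*I.

Final answer: (7 + 2*I)/(z - 2 - I) + 2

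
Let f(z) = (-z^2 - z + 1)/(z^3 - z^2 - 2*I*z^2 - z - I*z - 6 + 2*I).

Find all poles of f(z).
{-1 - I, 2*I, 2 + I}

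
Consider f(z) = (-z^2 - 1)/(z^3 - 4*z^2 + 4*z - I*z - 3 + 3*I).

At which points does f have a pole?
{1 + I, 3}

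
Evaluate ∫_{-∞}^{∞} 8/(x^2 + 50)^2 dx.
Let f(z) = 8/(z^2 + 50)^2. The denominator has no real zeros and deg Q - deg P = 4 ≥ 2, so the integral of f over the upper semicircle |z| = R tends to 0 as R → ∞. Closing the contour in the upper half-plane,
  ∫_{-∞}^{∞} f(x) dx = 2πi · Σ Res(f, z_k)  over the poles with Im z_k > 0.

Zeros of the denominator: z^2 + 50 = 0 gives z = ±5*sqrt(2)*I.
Upper half-plane: z = 5*sqrt(2)*I (a pole of order 2).

Write f(z) = g(z)/(z - 5*sqrt(2)*I)^2 with g(z) = 8/(z + 5*sqrt(2)*I)^2. For a double pole, Res(f, z₀) = g'(z₀):
  g'(z) = -16/(z + 5*sqrt(2)*I)^3
  Res(f, 5*sqrt(2)*I) = g'(5*sqrt(2)*I) = -sqrt(2)*I/250

∫_{-∞}^{∞} f(x) dx = 2πi · (-sqrt(2)*I/250) = sqrt(2)*pi/125

Final answer: sqrt(2)*pi/125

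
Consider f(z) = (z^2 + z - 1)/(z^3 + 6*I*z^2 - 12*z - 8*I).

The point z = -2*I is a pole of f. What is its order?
Factor the denominator:
  z^3 + 6*I*z^2 - 12*z - 8*I = (z + 2*I)^3

The numerator P(z) = z^2 + z - 1 has P(-2*I) = -5 - 2*I ≠ 0, so no factor of (z + 2*I) cancels.
Near z = -2*I we can therefore write f(z) = g(z)/(z + 2*I)^3 with g analytic at -2*I and g(-2*I) ≠ 0 (g is just the numerator).

Hence z = -2*I is a pole of order 3.

Final answer: 3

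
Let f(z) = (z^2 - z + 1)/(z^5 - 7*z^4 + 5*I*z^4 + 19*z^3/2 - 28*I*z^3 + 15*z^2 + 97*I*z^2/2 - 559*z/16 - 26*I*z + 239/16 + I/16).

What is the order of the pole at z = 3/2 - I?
Factor the denominator:
  z^5 - 7*z^4 + 5*I*z^4 + 19*z^3/2 - 28*I*z^3 + 15*z^2 + 97*I*z^2/2 - 559*z/16 - 26*I*z + 239/16 + I/16 = (z - 3/2 + I)^4*(z - 1 + I)

The numerator P(z) = z^2 - z + 1 has P(3/2 - I) = 3/4 - 2*I ≠ 0, so no factor of (z - 3/2 + I) cancels.
Near z = 3/2 - I we can therefore write f(z) = g(z)/(z - 3/2 + I)^4 with g analytic at 3/2 - I and g(3/2 - I) ≠ 0 (g is the numerator divided by the remaining denominator factors).

Hence z = 3/2 - I is a pole of order 4.

Final answer: 4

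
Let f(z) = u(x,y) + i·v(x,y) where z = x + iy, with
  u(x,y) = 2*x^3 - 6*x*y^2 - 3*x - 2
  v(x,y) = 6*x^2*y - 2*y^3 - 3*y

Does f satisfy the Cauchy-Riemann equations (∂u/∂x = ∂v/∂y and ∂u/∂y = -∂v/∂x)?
∂u/∂x = 6*x^2 - 6*y^2 - 3
∂v/∂y = 6*x^2 - 6*y^2 - 3
∂u/∂y = -12*x*y
∂v/∂x = 12*x*y
∂u/∂x = ∂v/∂y and ∂u/∂y = -∂v/∂x hold identically; f is analytic.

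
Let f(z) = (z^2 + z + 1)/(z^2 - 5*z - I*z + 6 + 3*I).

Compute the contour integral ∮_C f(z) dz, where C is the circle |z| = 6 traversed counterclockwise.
By the residue theorem, ∮_C f(z) dz = 2πi · (sum of the residues of f at the poles inside |z| = 6).

The denominator factors as (z - 3)*(z - 2 - I), so the singularities of f are simple poles at z = 3, z = 2 + I.
  |3|² = 9 < 36 = 6², so this pole is inside the contour.
  |2 + I|² = 5 < 36 = 6², so this pole is inside the contour.

With P(z) = z^2 + z + 1 and Q(z) = z^2 - 5*z - I*z + 6 + 3*I, each pole is simple, so Res(f, z₀) = P(z₀)/Q'(z₀) with Q'(z) = 2*z - 5 - I.
  Res(f, 3) = P(3)/Q'(3) = (13)/(1 - I) = 13/2 + 13*I/2
  Res(f, 2 + I) = P(2 + I)/Q'(2 + I) = (6 + 5*I)/(-1 + I) = -1/2 - 11*I/2

Sum of residues inside C: 6 + I
∮_C f(z) dz = 2πi · (6 + I) = pi*(-2 + 12*I)

Final answer: pi*(-2 + 12*I)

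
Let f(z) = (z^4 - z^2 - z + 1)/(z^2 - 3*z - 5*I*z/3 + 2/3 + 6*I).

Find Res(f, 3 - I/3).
Write f(z) = P(z)/Q(z) with P(z) = z^4 - z^2 - z + 1 and Q(z) = z^2 - 3*z - 5*I*z/3 + 2/3 + 6*I.
The denominator factors as Q(z) = (z - 3 + I/3)*(z - 2*I), so z = 3 - I/3 is a simple zero of Q and P is analytic there; z = 3 - I/3 is therefore a simple pole and
  Res(f, z₀) = P(z₀)/Q'(z₀).

Q'(z) = 2*z - 3 - 5*I/3, so Q'(3 - I/3) = 3 - 7*I/3.
P(3 - I/3) = 5194/81 - 299*I/9.

Res(f, 3 - I/3) = (5194/81 - 299*I/9)/(3 - 7*I/3) = 2429/130 + 12139*I/3510

Final answer: 2429/130 + 12139*I/3510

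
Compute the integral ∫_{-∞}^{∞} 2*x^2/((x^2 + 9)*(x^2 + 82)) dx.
2*pi*(-3 + sqrt(82))/73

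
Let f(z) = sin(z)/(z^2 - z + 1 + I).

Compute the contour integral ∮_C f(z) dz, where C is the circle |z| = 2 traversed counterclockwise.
By the residue theorem, ∮_C f(z) dz = 2πi · (sum of the residues of f at the poles inside |z| = 2).

The denominator factors as (z - I)*(z - 1 + I), so the singularities of f are simple poles at z = I, z = 1 - I.
  |I|² = 1 < 4 = 2², so this pole is inside the contour.
  |1 - I|² = 2 < 4 = 2², so this pole is inside the contour.

With P(z) = sin(z) and Q(z) = z^2 - z + 1 + I, each pole is simple, so Res(f, z₀) = P(z₀)/Q'(z₀) with Q'(z) = 2*z - 1.
  Res(f, I) = P(I)/Q'(I) = (I*sinh(1))/(-1 + 2*I) = (2/5 - I/5)*sinh(1)
  Res(f, 1 - I) = P(1 - I)/Q'(1 - I) = (sin(1 - I))/(1 - 2*I) = (1/5 + 2*I/5)*sin(1 - I)

Sum of residues inside C: (2/5 - I/5)*sinh(1) + (1/5 + 2*I/5)*sin(1 - I)
∮_C f(z) dz = 2πi · ((2/5 - I/5)*sinh(1) + (1/5 + 2*I/5)*sin(1 - I)) = pi*(2/5 + 4*I/5)*sinh(1) + pi*(-4/5 + 2*I/5)*sin(1 - I)

Final answer: pi*(2/5 + 4*I/5)*sinh(1) + pi*(-4/5 + 2*I/5)*sin(1 - I)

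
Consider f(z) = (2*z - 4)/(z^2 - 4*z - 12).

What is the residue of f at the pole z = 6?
Write f(z) = P(z)/Q(z) with P(z) = 2*z - 4 and Q(z) = z^2 - 4*z - 12.
The denominator factors as Q(z) = (z - 6)*(z + 2), so z = 6 is a simple zero of Q and P is analytic there; z = 6 is therefore a simple pole and
  Res(f, z₀) = P(z₀)/Q'(z₀).

Q'(z) = 2*z - 4, so Q'(6) = 8.
P(6) = 8.

Res(f, 6) = (8)/(8) = 1

Final answer: 1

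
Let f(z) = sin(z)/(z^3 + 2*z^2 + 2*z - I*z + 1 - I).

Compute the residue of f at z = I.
(3/10 - I/10)*sinh(1)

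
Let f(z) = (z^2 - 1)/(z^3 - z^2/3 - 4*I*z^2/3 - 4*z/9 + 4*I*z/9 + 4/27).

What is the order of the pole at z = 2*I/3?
Factor the denominator:
  z^3 - z^2/3 - 4*I*z^2/3 - 4*z/9 + 4*I*z/9 + 4/27 = (z - 2*I/3)^2*(z - 1/3)

The numerator P(z) = z^2 - 1 has P(2*I/3) = -13/9 ≠ 0, so no factor of (z - 2*I/3) cancels.
Near z = 2*I/3 we can therefore write f(z) = g(z)/(z - 2*I/3)^2 with g analytic at 2*I/3 and g(2*I/3) ≠ 0 (g is the numerator divided by the remaining denominator factors).

Hence z = 2*I/3 is a pole of order 2.

Final answer: 2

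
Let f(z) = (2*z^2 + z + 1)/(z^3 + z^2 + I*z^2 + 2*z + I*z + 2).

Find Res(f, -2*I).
Write f(z) = P(z)/Q(z) with P(z) = 2*z^2 + z + 1 and Q(z) = z^3 + z^2 + I*z^2 + 2*z + I*z + 2.
The denominator factors as Q(z) = (z + 2*I)*(z - I)*(z + 1), so z = -2*I is a simple zero of Q and P is analytic there; z = -2*I is therefore a simple pole and
  Res(f, z₀) = P(z₀)/Q'(z₀).

Q'(z) = 3*z^2 + 2*z + 2*I*z + 2 + I, so Q'(-2*I) = -6 - 3*I.
P(-2*I) = -7 - 2*I.

Res(f, -2*I) = (-7 - 2*I)/(-6 - 3*I) = 16/15 - I/5

Final answer: 16/15 - I/5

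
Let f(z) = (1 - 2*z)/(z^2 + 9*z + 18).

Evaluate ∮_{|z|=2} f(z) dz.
By the residue theorem, ∮_C f(z) dz = 2πi · (sum of the residues of f at the poles inside |z| = 2).

The denominator factors as (z + 3)*(z + 6), so the singularities of f are simple poles at z = -3, z = -6.
  |-3|² = 9 > 4 = 2², so this pole is outside the contour.
  |-6|² = 36 > 4 = 2², so this pole is outside the contour.

No pole lies inside the contour, so f is analytic on and inside C and the integral is 0 (Cauchy's theorem).

Final answer: 0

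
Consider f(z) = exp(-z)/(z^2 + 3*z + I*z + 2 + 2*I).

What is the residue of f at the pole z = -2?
Write f(z) = P(z)/Q(z) with P(z) = exp(-z) and Q(z) = z^2 + 3*z + I*z + 2 + 2*I.
The denominator factors as Q(z) = (z + 1 + I)*(z + 2), so z = -2 is a simple zero of Q and P is analytic there; z = -2 is therefore a simple pole and
  Res(f, z₀) = P(z₀)/Q'(z₀).

Q'(z) = 2*z + 3 + I, so Q'(-2) = -1 + I.
P(-2) = exp(2).

Res(f, -2) = (exp(2))/(-1 + I) = (-1/2 - I/2)*exp(2)

Final answer: (-1/2 - I/2)*exp(2)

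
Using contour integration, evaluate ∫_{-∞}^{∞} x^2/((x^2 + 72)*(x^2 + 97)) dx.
Let f(z) = z^2/((z^2 + 72)*(z^2 + 97)). The denominator has no real zeros and deg Q - deg P = 2 ≥ 2, so the integral of f over the upper semicircle |z| = R tends to 0 as R → ∞. Closing the contour in the upper half-plane,
  ∫_{-∞}^{∞} f(x) dx = 2πi · Σ Res(f, z_k)  over the poles with Im z_k > 0.

Zeros of the denominator: z^2 + 72 = 0 gives z = ±6*sqrt(2)*I; z^2 + 97 = 0 gives z = ±sqrt(97)*I.
Upper half-plane: z = 6*sqrt(2)*I, z = sqrt(97)*I (simple).

Each pole is a simple zero of Q(z) = z^4 + 169*z^2 + 6984, so Res(f, z₀) = P(z₀)/Q'(z₀) with P(z) = z^2, Q'(z) = 4*z^3 + 338*z:
  Res(f, 6*sqrt(2)*I) = (-72)/(300*sqrt(2)*I) = 3*sqrt(2)*I/25
  Res(f, sqrt(97)*I) = (-97)/(-50*sqrt(97)*I) = -sqrt(97)*I/50

Sum of residues: I*(-sqrt(97) + 6*sqrt(2))/50
∫_{-∞}^{∞} f(x) dx = 2πi · (I*(-sqrt(97) + 6*sqrt(2))/50) = pi*(-6*sqrt(2) + sqrt(97))/25

Final answer: pi*(-6*sqrt(2) + sqrt(97))/25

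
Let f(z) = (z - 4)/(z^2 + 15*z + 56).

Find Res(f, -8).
Write f(z) = P(z)/Q(z) with P(z) = z - 4 and Q(z) = z^2 + 15*z + 56.
The denominator factors as Q(z) = (z + 7)*(z + 8), so z = -8 is a simple zero of Q and P is analytic there; z = -8 is therefore a simple pole and
  Res(f, z₀) = P(z₀)/Q'(z₀).

Q'(z) = 2*z + 15, so Q'(-8) = -1.
P(-8) = -12.

Res(f, -8) = (-12)/(-1) = 12

Final answer: 12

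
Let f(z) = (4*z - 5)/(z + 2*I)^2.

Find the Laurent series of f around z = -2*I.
Put w = z - (-2*I), i.e. z = w - 2*I. The denominator is w^2, so it suffices to rewrite the numerator in powers of w.

P(z) = 4*z - 5
P(w - 2*I) = -5 - 8*I + 4*w

Dividing each term by w^2:
  f = (-5 - 8*I)/w^2 + 4/w

Substituting back w = z + 2*I:
  f(z) = (-5 - 8*I)/(z + 2*I)^2 + 4/(z + 2*I)

The series is finite because the numerator is a polynomial; the negative powers form the principal part, and the coefficient of 1/(z + 2*I) gives Res(f, -2*I) = 4.

Final answer: (-5 - 8*I)/(z + 2*I)^2 + 4/(z + 2*I)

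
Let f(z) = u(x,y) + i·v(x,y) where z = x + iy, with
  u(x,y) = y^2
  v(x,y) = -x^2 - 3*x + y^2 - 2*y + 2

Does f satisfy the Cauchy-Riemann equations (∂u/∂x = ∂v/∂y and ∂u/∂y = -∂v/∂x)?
∂u/∂x = 0
∂v/∂y = 2*y - 2
∂u/∂y = 2*y
∂v/∂x = -2*x - 3
∂u/∂x ≠ ∂v/∂y and ∂u/∂y ≠ -∂v/∂x; the Cauchy-Riemann equations are not satisfied, so f is not analytic.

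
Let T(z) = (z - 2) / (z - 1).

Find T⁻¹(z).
Set w = T(z) = (z - 2) / (z - 1) and solve for z:
  w*(z - 1) = z - 2
  -w + z*(w - 1) + 2 = 0
  z*(w - 1) = w - 2
  z = (2 - w)/(1 - w)
Renaming the variable, T⁻¹(z) = (-z + 2)/(-z + 1) = (z - 2)/(z - 1).
(Check: ad - bc = 1 ≠ 0, so T is invertible.)

Final answer: (z - 2)/(z - 1)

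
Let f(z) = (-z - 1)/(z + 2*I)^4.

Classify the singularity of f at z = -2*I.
pole of order 4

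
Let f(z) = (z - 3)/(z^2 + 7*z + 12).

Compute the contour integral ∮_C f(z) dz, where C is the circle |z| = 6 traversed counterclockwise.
By the residue theorem, ∮_C f(z) dz = 2πi · (sum of the residues of f at the poles inside |z| = 6).

The denominator factors as (z + 4)*(z + 3), so the singularities of f are simple poles at z = -4, z = -3.
  |-4|² = 16 < 36 = 6², so this pole is inside the contour.
  |-3|² = 9 < 36 = 6², so this pole is inside the contour.

With P(z) = z - 3 and Q(z) = z^2 + 7*z + 12, each pole is simple, so Res(f, z₀) = P(z₀)/Q'(z₀) with Q'(z) = 2*z + 7.
  Res(f, -4) = P(-4)/Q'(-4) = (-7)/(-1) = 7
  Res(f, -3) = P(-3)/Q'(-3) = (-6)/(1) = -6

Sum of residues inside C: 1
∮_C f(z) dz = 2πi · (1) = 2*I*pi

Final answer: 2*I*pi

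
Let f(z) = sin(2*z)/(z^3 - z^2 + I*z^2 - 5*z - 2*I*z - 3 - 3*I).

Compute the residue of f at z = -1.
-I*sin(2)/4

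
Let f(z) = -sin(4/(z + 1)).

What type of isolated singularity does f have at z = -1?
Let u = z + 1. Then
  sin(4/u) = Σ_{k≥0} (-1)^k (4)^(2k+1)/((2k+1)!·u^(2k+1)) = 4/u - 32/(3*u^3) + 128/(15*u^5) + ...
which has infinitely many negative powers of u, so sin(4/(z + 1)) has an essential singularity at z = -1.
So the singularity is essential.

Final answer: essential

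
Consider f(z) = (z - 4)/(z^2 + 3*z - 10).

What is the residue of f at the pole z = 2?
Write f(z) = P(z)/Q(z) with P(z) = z - 4 and Q(z) = z^2 + 3*z - 10.
The denominator factors as Q(z) = (z - 2)*(z + 5), so z = 2 is a simple zero of Q and P is analytic there; z = 2 is therefore a simple pole and
  Res(f, z₀) = P(z₀)/Q'(z₀).

Q'(z) = 2*z + 3, so Q'(2) = 7.
P(2) = -2.

Res(f, 2) = (-2)/(7) = -2/7

Final answer: -2/7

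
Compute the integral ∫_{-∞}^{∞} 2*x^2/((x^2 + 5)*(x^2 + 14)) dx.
Let f(z) = 2*z^2/((z^2 + 5)*(z^2 + 14)). The denominator has no real zeros and deg Q - deg P = 2 ≥ 2, so the integral of f over the upper semicircle |z| = R tends to 0 as R → ∞. Closing the contour in the upper half-plane,
  ∫_{-∞}^{∞} f(x) dx = 2πi · Σ Res(f, z_k)  over the poles with Im z_k > 0.

Zeros of the denominator: z^2 + 14 = 0 gives z = ±sqrt(14)*I; z^2 + 5 = 0 gives z = ±sqrt(5)*I.
Upper half-plane: z = sqrt(14)*I, z = sqrt(5)*I (simple).

Each pole is a simple zero of Q(z) = z^4 + 19*z^2 + 70, so Res(f, z₀) = P(z₀)/Q'(z₀) with P(z) = 2*z^2, Q'(z) = 4*z^3 + 38*z:
  Res(f, sqrt(14)*I) = (-28)/(-18*sqrt(14)*I) = -sqrt(14)*I/9
  Res(f, sqrt(5)*I) = (-10)/(18*sqrt(5)*I) = sqrt(5)*I/9

Sum of residues: I*(-sqrt(14) + sqrt(5))/9
∫_{-∞}^{∞} f(x) dx = 2πi · (I*(-sqrt(14) + sqrt(5))/9) = 2*pi*(-sqrt(5) + sqrt(14))/9

Final answer: 2*pi*(-sqrt(5) + sqrt(14))/9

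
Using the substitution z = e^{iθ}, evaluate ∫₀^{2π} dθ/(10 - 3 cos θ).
2*sqrt(91)*pi/91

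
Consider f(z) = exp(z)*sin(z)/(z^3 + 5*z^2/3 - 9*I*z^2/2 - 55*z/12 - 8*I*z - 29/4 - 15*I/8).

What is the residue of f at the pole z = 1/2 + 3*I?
Write f(z) = P(z)/Q(z) with P(z) = exp(z)*sin(z) and Q(z) = z^3 + 5*z^2/3 - 9*I*z^2/2 - 55*z/12 - 8*I*z - 29/4 - 15*I/8.
The denominator factors as Q(z) = (z + 2/3 - 3*I/2)*(z + 3/2)*(z - 1/2 - 3*I), so z = 1/2 + 3*I is a simple zero of Q and P is analytic there; z = 1/2 + 3*I is therefore a simple pole and
  Res(f, z₀) = P(z₀)/Q'(z₀).

Q'(z) = 3*z^2 + 10*z/3 - 9*I*z - 55/12 - 8*I, so Q'(1/2 + 3*I) = -13/6 + 13*I/2.
P(1/2 + 3*I) = exp(1/2 + 3*I)*sin(1/2 + 3*I).

Res(f, 1/2 + 3*I) = (exp(1/2 + 3*I)*sin(1/2 + 3*I))/(-13/6 + 13*I/2) = (-3/65 - 9*I/65)*exp(1/2 + 3*I)*sin(1/2 + 3*I)

Final answer: (-3/65 - 9*I/65)*exp(1/2 + 3*I)*sin(1/2 + 3*I)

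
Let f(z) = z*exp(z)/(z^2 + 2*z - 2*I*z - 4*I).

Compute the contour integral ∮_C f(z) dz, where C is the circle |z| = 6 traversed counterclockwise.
By the residue theorem, ∮_C f(z) dz = 2πi · (sum of the residues of f at the poles inside |z| = 6).

The denominator factors as (z - 2*I)*(z + 2), so the singularities of f are simple poles at z = 2*I, z = -2.
  |2*I|² = 4 < 36 = 6², so this pole is inside the contour.
  |-2|² = 4 < 36 = 6², so this pole is inside the contour.

With P(z) = z*exp(z) and Q(z) = z^2 + 2*z - 2*I*z - 4*I, each pole is simple, so Res(f, z₀) = P(z₀)/Q'(z₀) with Q'(z) = 2*z + 2 - 2*I.
  Res(f, 2*I) = P(2*I)/Q'(2*I) = (2*I*exp(2*I))/(2 + 2*I) = (1/2 + I/2)*exp(2*I)
  Res(f, -2) = P(-2)/Q'(-2) = (-2*exp(-2))/(-2 - 2*I) = (1/2 - I/2)*exp(-2)

Sum of residues inside C: (1/2 - I/2)*exp(-2) + (1/2 + I/2)*exp(2*I)
∮_C f(z) dz = 2πi · ((1/2 - I/2)*exp(-2) + (1/2 + I/2)*exp(2*I)) = pi*(-1 + I)*exp(2*I) + pi*(1 + I)*exp(-2)

Final answer: pi*(-1 + I)*exp(2*I) + pi*(1 + I)*exp(-2)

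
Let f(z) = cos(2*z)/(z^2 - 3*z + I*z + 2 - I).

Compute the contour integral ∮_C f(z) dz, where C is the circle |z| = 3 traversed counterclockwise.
By the residue theorem, ∮_C f(z) dz = 2πi · (sum of the residues of f at the poles inside |z| = 3).

The denominator factors as (z - 1)*(z - 2 + I), so the singularities of f are simple poles at z = 1, z = 2 - I.
  |1|² = 1 < 9 = 3², so this pole is inside the contour.
  |2 - I|² = 5 < 9 = 3², so this pole is inside the contour.

With P(z) = cos(2*z) and Q(z) = z^2 - 3*z + I*z + 2 - I, each pole is simple, so Res(f, z₀) = P(z₀)/Q'(z₀) with Q'(z) = 2*z - 3 + I.
  Res(f, 1) = P(1)/Q'(1) = (cos(2))/(-1 + I) = (-1/2 - I/2)*cos(2)
  Res(f, 2 - I) = P(2 - I)/Q'(2 - I) = (cos(4 - 2*I))/(1 - I) = (1/2 + I/2)*cos(4 - 2*I)

Sum of residues inside C: (1/2 + I/2)*cos(4 - 2*I) + (-1/2 - I/2)*cos(2)
∮_C f(z) dz = 2πi · ((1/2 + I/2)*cos(4 - 2*I) + (-1/2 - I/2)*cos(2)) = pi*(-1 + I)*cos(4 - 2*I) + pi*(1 - I)*cos(2)

Final answer: pi*(-1 + I)*cos(4 - 2*I) + pi*(1 - I)*cos(2)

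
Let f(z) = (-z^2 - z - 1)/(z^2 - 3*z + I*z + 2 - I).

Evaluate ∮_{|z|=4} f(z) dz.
By the residue theorem, ∮_C f(z) dz = 2πi · (sum of the residues of f at the poles inside |z| = 4).

The denominator factors as (z - 2 + I)*(z - 1), so the singularities of f are simple poles at z = 2 - I, z = 1.
  |2 - I|² = 5 < 16 = 4², so this pole is inside the contour.
  |1|² = 1 < 16 = 4², so this pole is inside the contour.

With P(z) = -z^2 - z - 1 and Q(z) = z^2 - 3*z + I*z + 2 - I, each pole is simple, so Res(f, z₀) = P(z₀)/Q'(z₀) with Q'(z) = 2*z - 3 + I.
  Res(f, 2 - I) = P(2 - I)/Q'(2 - I) = (-6 + 5*I)/(1 - I) = -11/2 - I/2
  Res(f, 1) = P(1)/Q'(1) = (-3)/(-1 + I) = 3/2 + 3*I/2

Sum of residues inside C: -4 + I
∮_C f(z) dz = 2πi · (-4 + I) = pi*(-2 - 8*I)

Final answer: pi*(-2 - 8*I)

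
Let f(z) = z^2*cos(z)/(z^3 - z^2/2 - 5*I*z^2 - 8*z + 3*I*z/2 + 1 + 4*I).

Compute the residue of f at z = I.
Write f(z) = P(z)/Q(z) with P(z) = z^2*cos(z) and Q(z) = z^3 - z^2/2 - 5*I*z^2 - 8*z + 3*I*z/2 + 1 + 4*I.
The denominator factors as Q(z) = (z - 1/2 - 2*I)*(z - 2*I)*(z - I), so z = I is a simple zero of Q and P is analytic there; z = I is therefore a simple pole and
  Res(f, z₀) = P(z₀)/Q'(z₀).

Q'(z) = 3*z^2 - z - 10*I*z - 8 + 3*I/2, so Q'(I) = -1 + I/2.
P(I) = -cosh(1).

Res(f, I) = (-cosh(1))/(-1 + I/2) = (4/5 + 2*I/5)*cosh(1)

Final answer: (4/5 + 2*I/5)*cosh(1)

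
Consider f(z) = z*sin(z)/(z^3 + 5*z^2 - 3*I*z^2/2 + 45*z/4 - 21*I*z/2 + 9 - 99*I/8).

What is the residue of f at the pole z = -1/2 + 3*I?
Write f(z) = P(z)/Q(z) with P(z) = z*sin(z) and Q(z) = z^3 + 5*z^2 - 3*I*z^2/2 + 45*z/4 - 21*I*z/2 + 9 - 99*I/8.
The denominator factors as Q(z) = (z + 1/2 - 3*I)*(z + 3 + 3*I/2)*(z + 3/2), so z = -1/2 + 3*I is a simple zero of Q and P is analytic there; z = -1/2 + 3*I is therefore a simple pole and
  Res(f, z₀) = P(z₀)/Q'(z₀).

Q'(z) = 3*z^2 + 10*z - 3*I*z + 45/4 - 21*I/2, so Q'(-1/2 + 3*I) = -11 + 12*I.
P(-1/2 + 3*I) = (1/2 - 3*I)*sin(1/2 - 3*I).

Res(f, -1/2 + 3*I) = ((1/2 - 3*I)*sin(1/2 - 3*I))/(-11 + 12*I) = (-83/530 + 27*I/265)*sin(1/2 - 3*I)

Final answer: (-83/530 + 27*I/265)*sin(1/2 - 3*I)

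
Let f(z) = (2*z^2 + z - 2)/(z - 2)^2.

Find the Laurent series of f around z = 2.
Put w = z - (2), i.e. z = w + 2. The denominator is w^2, so it suffices to rewrite the numerator in powers of w.

P(z) = 2*z^2 + z - 2
P(w + 2) = 8 + 9*w + 2*w^2

Dividing each term by w^2:
  f = 8/w^2 + 9/w + 2

Substituting back w = z - 2:
  f(z) = 8/(z - 2)^2 + 9/(z - 2) + 2

The series is finite because the numerator is a polynomial; the negative powers form the principal part, and the coefficient of 1/(z - 2) gives Res(f, 2) = 9.

Final answer: 8/(z - 2)^2 + 9/(z - 2) + 2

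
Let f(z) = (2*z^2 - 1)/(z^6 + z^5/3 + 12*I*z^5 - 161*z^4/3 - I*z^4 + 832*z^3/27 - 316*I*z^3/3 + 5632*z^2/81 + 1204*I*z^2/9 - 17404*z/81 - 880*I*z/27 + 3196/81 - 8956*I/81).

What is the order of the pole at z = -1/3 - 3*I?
Factor the denominator:
  z^6 + z^5/3 + 12*I*z^5 - 161*z^4/3 - I*z^4 + 832*z^3/27 - 316*I*z^3/3 + 5632*z^2/81 + 1204*I*z^2/9 - 17404*z/81 - 880*I*z/27 + 3196/81 - 8956*I/81 = (z + 1/3 + 3*I)^4*(z - 1 - I)*(z + I)

The numerator P(z) = 2*z^2 - 1 has P(-1/3 - 3*I) = -169/9 + 4*I ≠ 0, so no factor of (z + 1/3 + 3*I) cancels.
Near z = -1/3 - 3*I we can therefore write f(z) = g(z)/(z + 1/3 + 3*I)^4 with g analytic at -1/3 - 3*I and g(-1/3 - 3*I) ≠ 0 (g is the numerator divided by the remaining denominator factors).

Hence z = -1/3 - 3*I is a pole of order 4.

Final answer: 4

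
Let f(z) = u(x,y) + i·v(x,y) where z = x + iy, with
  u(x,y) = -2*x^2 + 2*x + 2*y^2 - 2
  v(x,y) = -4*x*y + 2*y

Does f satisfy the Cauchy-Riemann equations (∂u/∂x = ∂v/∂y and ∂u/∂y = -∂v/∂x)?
∂u/∂x = 2 - 4*x
∂v/∂y = 2 - 4*x
∂u/∂y = 4*y
∂v/∂x = -4*y
∂u/∂x = ∂v/∂y and ∂u/∂y = -∂v/∂x hold identically; f is analytic.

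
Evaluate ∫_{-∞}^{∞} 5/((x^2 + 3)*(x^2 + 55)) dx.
Let f(z) = 5/((z^2 + 3)*(z^2 + 55)). The denominator has no real zeros and deg Q - deg P = 4 ≥ 2, so the integral of f over the upper semicircle |z| = R tends to 0 as R → ∞. Closing the contour in the upper half-plane,
  ∫_{-∞}^{∞} f(x) dx = 2πi · Σ Res(f, z_k)  over the poles with Im z_k > 0.

Zeros of the denominator: z^2 + 55 = 0 gives z = ±sqrt(55)*I; z^2 + 3 = 0 gives z = ±sqrt(3)*I.
Upper half-plane: z = sqrt(3)*I, z = sqrt(55)*I (simple).

Each pole is a simple zero of Q(z) = z^4 + 58*z^2 + 165, so Res(f, z₀) = P(z₀)/Q'(z₀) with P(z) = 5, Q'(z) = 4*z^3 + 116*z:
  Res(f, sqrt(3)*I) = (5)/(104*sqrt(3)*I) = -5*sqrt(3)*I/312
  Res(f, sqrt(55)*I) = (5)/(-104*sqrt(55)*I) = sqrt(55)*I/1144

Sum of residues: I*(-55*sqrt(3) + 3*sqrt(55))/3432
∫_{-∞}^{∞} f(x) dx = 2πi · (I*(-55*sqrt(3) + 3*sqrt(55))/3432) = pi*(-3*sqrt(55) + 55*sqrt(3))/1716

Final answer: pi*(-3*sqrt(55) + 55*sqrt(3))/1716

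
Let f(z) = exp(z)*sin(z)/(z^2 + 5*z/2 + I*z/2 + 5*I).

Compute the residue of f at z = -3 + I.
Write f(z) = P(z)/Q(z) with P(z) = exp(z)*sin(z) and Q(z) = z^2 + 5*z/2 + I*z/2 + 5*I.
The denominator factors as Q(z) = (z - 1/2 + 3*I/2)*(z + 3 - I), so z = -3 + I is a simple zero of Q and P is analytic there; z = -3 + I is therefore a simple pole and
  Res(f, z₀) = P(z₀)/Q'(z₀).

Q'(z) = 2*z + 5/2 + I/2, so Q'(-3 + I) = -7/2 + 5*I/2.
P(-3 + I) = -exp(-3 + I)*sin(3 - I).

Res(f, -3 + I) = (-exp(-3 + I)*sin(3 - I))/(-7/2 + 5*I/2) = (7/37 + 5*I/37)*exp(-3 + I)*sin(3 - I)

Final answer: (7/37 + 5*I/37)*exp(-3 + I)*sin(3 - I)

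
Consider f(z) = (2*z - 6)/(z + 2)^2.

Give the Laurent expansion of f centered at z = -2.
-10/(z + 2)^2 + 2/(z + 2)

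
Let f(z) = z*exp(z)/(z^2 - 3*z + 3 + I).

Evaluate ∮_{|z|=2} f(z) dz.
By the residue theorem, ∮_C f(z) dz = 2πi · (sum of the residues of f at the poles inside |z| = 2).

The denominator factors as (z - 2 + I)*(z - 1 - I), so the singularities of f are simple poles at z = 2 - I, z = 1 + I.
  |2 - I|² = 5 > 4 = 2², so this pole is outside the contour.
  |1 + I|² = 2 < 4 = 2², so this pole is inside the contour.

With P(z) = z*exp(z) and Q(z) = z^2 - 3*z + 3 + I, each pole is simple, so Res(f, z₀) = P(z₀)/Q'(z₀) with Q'(z) = 2*z - 3.
  Res(f, 1 + I) = P(1 + I)/Q'(1 + I) = ((1 + I)*exp(1 + I))/(-1 + 2*I) = (1/5 - 3*I/5)*exp(1 + I)

∮_C f(z) dz = 2πi · ((1/5 - 3*I/5)*exp(1 + I)) = pi*(6/5 + 2*I/5)*exp(1 + I)

Final answer: pi*(6/5 + 2*I/5)*exp(1 + I)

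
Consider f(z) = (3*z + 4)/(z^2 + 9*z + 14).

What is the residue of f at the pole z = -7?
Write f(z) = P(z)/Q(z) with P(z) = 3*z + 4 and Q(z) = z^2 + 9*z + 14.
The denominator factors as Q(z) = (z + 7)*(z + 2), so z = -7 is a simple zero of Q and P is analytic there; z = -7 is therefore a simple pole and
  Res(f, z₀) = P(z₀)/Q'(z₀).

Q'(z) = 2*z + 9, so Q'(-7) = -5.
P(-7) = -17.

Res(f, -7) = (-17)/(-5) = 17/5

Final answer: 17/5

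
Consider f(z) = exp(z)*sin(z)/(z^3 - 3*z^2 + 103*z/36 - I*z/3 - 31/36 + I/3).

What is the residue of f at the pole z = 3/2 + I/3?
Write f(z) = P(z)/Q(z) with P(z) = exp(z)*sin(z) and Q(z) = z^3 - 3*z^2 + 103*z/36 - I*z/3 - 31/36 + I/3.
The denominator factors as Q(z) = (z - 3/2 - I/3)*(z - 1/2 + I/3)*(z - 1), so z = 3/2 + I/3 is a simple zero of Q and P is analytic there; z = 3/2 + I/3 is therefore a simple pole and
  Res(f, z₀) = P(z₀)/Q'(z₀).

Q'(z) = 3*z^2 - 6*z + 103/36 - I/3, so Q'(3/2 + I/3) = 5/18 + 2*I/3.
P(3/2 + I/3) = exp(3/2 + I/3)*sin(3/2 + I/3).

Res(f, 3/2 + I/3) = (exp(3/2 + I/3)*sin(3/2 + I/3))/(5/18 + 2*I/3) = (90/169 - 216*I/169)*exp(3/2 + I/3)*sin(3/2 + I/3)

Final answer: (90/169 - 216*I/169)*exp(3/2 + I/3)*sin(3/2 + I/3)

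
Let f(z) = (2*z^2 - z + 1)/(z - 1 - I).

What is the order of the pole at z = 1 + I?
1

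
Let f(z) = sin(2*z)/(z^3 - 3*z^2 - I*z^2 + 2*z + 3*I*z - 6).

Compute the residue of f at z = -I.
Write f(z) = P(z)/Q(z) with P(z) = sin(2*z) and Q(z) = z^3 - 3*z^2 - I*z^2 + 2*z + 3*I*z - 6.
The denominator factors as Q(z) = (z - 3)*(z - 2*I)*(z + I), so z = -I is a simple zero of Q and P is analytic there; z = -I is therefore a simple pole and
  Res(f, z₀) = P(z₀)/Q'(z₀).

Q'(z) = 3*z^2 - 6*z - 2*I*z + 2 + 3*I, so Q'(-I) = -3 + 9*I.
P(-I) = -I*sinh(2).

Res(f, -I) = (-I*sinh(2))/(-3 + 9*I) = (-1/10 + I/30)*sinh(2)

Final answer: (-1/10 + I/30)*sinh(2)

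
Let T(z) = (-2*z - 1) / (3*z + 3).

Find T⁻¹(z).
Set w = T(z) = (-2*z - 1) / (3*z + 3) and solve for z:
  w*(3*z + 3) = -2*z - 1
  3*w + z*(3*w + 2) + 1 = 0
  z*(3*w + 2) = -3*w - 1
  z = (3*w + 1)/(-3*w - 2)
Renaming the variable, T⁻¹(z) = (3*z + 1)/(-3*z - 2) = (-3*z - 1)/(3*z + 2).
(Check: ad - bc = -3 ≠ 0, so T is invertible.)

Final answer: (-3*z - 1)/(3*z + 2)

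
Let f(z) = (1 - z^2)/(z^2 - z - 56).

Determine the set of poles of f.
{-7, 8}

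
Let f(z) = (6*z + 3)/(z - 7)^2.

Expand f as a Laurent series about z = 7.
Put w = z - (7), i.e. z = w + 7. The denominator is w^2, so it suffices to rewrite the numerator in powers of w.

P(z) = 6*z + 3
P(w + 7) = 45 + 6*w

Dividing each term by w^2:
  f = 45/w^2 + 6/w

Substituting back w = z - 7:
  f(z) = 45/(z - 7)^2 + 6/(z - 7)

The series is finite because the numerator is a polynomial; the negative powers form the principal part, and the coefficient of 1/(z - 7) gives Res(f, 7) = 6.

Final answer: 45/(z - 7)^2 + 6/(z - 7)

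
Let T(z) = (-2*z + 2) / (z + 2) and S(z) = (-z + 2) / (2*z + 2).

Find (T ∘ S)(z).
(T ∘ S)(z) = T(S(z)) = ((-2)*S(z) + (2))/((1)*S(z) + (2)). Multiply numerator and denominator by 2*z + 2:
  numerator:   (-2)*(-z + 2) + (2)*(2*z + 2) = 6*z
  denominator: (1)*(-z + 2) + (2)*(2*z + 2) = 3*z + 6
(T ∘ S)(z) = 6*z/(3*z + 6) = 2*z/(z + 2)

Final answer: 2*z/(z + 2)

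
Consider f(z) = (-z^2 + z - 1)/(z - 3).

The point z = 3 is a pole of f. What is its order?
Factor the denominator:
  z - 3 = (z - 3)

The numerator P(z) = -z^2 + z - 1 has P(3) = -7 ≠ 0, so no factor of (z - 3) cancels.
Near z = 3 we can therefore write f(z) = g(z)/(z - 3) with g analytic at 3 and g(3) ≠ 0 (g is just the numerator).

Hence z = 3 is a pole of order 1.

Final answer: 1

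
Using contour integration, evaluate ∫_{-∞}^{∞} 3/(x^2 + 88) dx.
3*sqrt(22)*pi/44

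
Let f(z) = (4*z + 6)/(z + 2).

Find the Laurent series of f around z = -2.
Put w = z - (-2), i.e. z = w - 2. The denominator is w, so it suffices to rewrite the numerator in powers of w.

P(z) = 4*z + 6
P(w - 2) = -2 + 4*w

Dividing each term by w:
  f = -2/w + 4

Substituting back w = z + 2:
  f(z) = -2/(z + 2) + 4

The series is finite because the numerator is a polynomial; the negative powers form the principal part, and the coefficient of 1/(z + 2) gives Res(f, -2) = -2.

Final answer: -2/(z + 2) + 4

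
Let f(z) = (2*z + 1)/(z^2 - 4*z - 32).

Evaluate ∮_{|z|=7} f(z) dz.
By the residue theorem, ∮_C f(z) dz = 2πi · (sum of the residues of f at the poles inside |z| = 7).

The denominator factors as (z - 8)*(z + 4), so the singularities of f are simple poles at z = 8, z = -4.
  |8|² = 64 > 49 = 7², so this pole is outside the contour.
  |-4|² = 16 < 49 = 7², so this pole is inside the contour.

With P(z) = 2*z + 1 and Q(z) = z^2 - 4*z - 32, each pole is simple, so Res(f, z₀) = P(z₀)/Q'(z₀) with Q'(z) = 2*z - 4.
  Res(f, -4) = P(-4)/Q'(-4) = (-7)/(-12) = 7/12

∮_C f(z) dz = 2πi · (7/12) = 7*I*pi/6

Final answer: 7*I*pi/6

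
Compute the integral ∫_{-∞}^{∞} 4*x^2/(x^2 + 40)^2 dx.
Let f(z) = 4*z^2/(z^2 + 40)^2. The denominator has no real zeros and deg Q - deg P = 2 ≥ 2, so the integral of f over the upper semicircle |z| = R tends to 0 as R → ∞. Closing the contour in the upper half-plane,
  ∫_{-∞}^{∞} f(x) dx = 2πi · Σ Res(f, z_k)  over the poles with Im z_k > 0.

Zeros of the denominator: z^2 + 40 = 0 gives z = ±2*sqrt(10)*I.
Upper half-plane: z = 2*sqrt(10)*I (a pole of order 2).

Write f(z) = g(z)/(z - 2*sqrt(10)*I)^2 with g(z) = 4*z^2/(z + 2*sqrt(10)*I)^2. For a double pole, Res(f, z₀) = g'(z₀):
  g'(z) = 16*sqrt(10)*I*z/(z + 2*sqrt(10)*I)^3
  Res(f, 2*sqrt(10)*I) = g'(2*sqrt(10)*I) = -sqrt(10)*I/20

∫_{-∞}^{∞} f(x) dx = 2πi · (-sqrt(10)*I/20) = sqrt(10)*pi/10

Final answer: sqrt(10)*pi/10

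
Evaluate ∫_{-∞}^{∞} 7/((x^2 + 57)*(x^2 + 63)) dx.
pi*(-19*sqrt(7) + 7*sqrt(57))/342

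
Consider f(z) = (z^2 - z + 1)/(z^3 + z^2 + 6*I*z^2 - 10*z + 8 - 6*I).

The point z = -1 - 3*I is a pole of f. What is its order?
Factor the denominator:
  z^3 + z^2 + 6*I*z^2 - 10*z + 8 - 6*I = (z + 1 + 3*I)^2*(z - 1)

The numerator P(z) = z^2 - z + 1 has P(-1 - 3*I) = -6 + 9*I ≠ 0, so no factor of (z + 1 + 3*I) cancels.
Near z = -1 - 3*I we can therefore write f(z) = g(z)/(z + 1 + 3*I)^2 with g analytic at -1 - 3*I and g(-1 - 3*I) ≠ 0 (g is the numerator divided by the remaining denominator factors).

Hence z = -1 - 3*I is a pole of order 2.

Final answer: 2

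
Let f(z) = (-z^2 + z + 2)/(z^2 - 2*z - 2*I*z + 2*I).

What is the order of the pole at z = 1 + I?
2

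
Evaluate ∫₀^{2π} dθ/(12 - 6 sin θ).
Call the integral J. The integrand is 2π-periodic and we integrate over a full period, so shifting θ does not change the value (θ → θ + π/2 turns sin θ into cos θ; θ → θ + π flips the sign of the trig term). Hence
  J = ∫₀^{2π} dθ/(12 + 6 cos θ).
Put z = e^{iθ}: then cos θ = (z + 1/z)/2, dθ = dz/(iz), and z runs once counterclockwise around |z| = 1:
  J = ∮_{|z|=1} 1/(12 + 6*(z + 1/z)/2) · dz/(iz) = (2/i) ∮_{|z|=1} dz/(6*z^2 + 24*z + 6).
The roots of 6*z^2 + 24*z + 6 are z = (-12 ± sqrt(12^2 - 6^2))/6, with sqrt(108) = 6*sqrt(3); their product is 1, so only z₊ = -2 + sqrt(3) lies inside the unit circle (z₋ = -2 - sqrt(3) lies outside).
z₊ is a simple zero of q(z) = 6*z^2 + 24*z + 6, so Res(1/q, z₊) = 1/q'(z₊) with q'(z) = 12*z + 24; and q'(z₊) = 6*(z₊ - z₋) = 12*sqrt(3).
Therefore J = (2/i) · 2πi · 1/(12*sqrt(3)) = 2*pi/(6*sqrt(3)) = sqrt(3)*pi/9

Final answer: sqrt(3)*pi/9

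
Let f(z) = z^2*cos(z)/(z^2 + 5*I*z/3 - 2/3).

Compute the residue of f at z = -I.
Write f(z) = P(z)/Q(z) with P(z) = z^2*cos(z) and Q(z) = z^2 + 5*I*z/3 - 2/3.
The denominator factors as Q(z) = (z + I)*(z + 2*I/3), so z = -I is a simple zero of Q and P is analytic there; z = -I is therefore a simple pole and
  Res(f, z₀) = P(z₀)/Q'(z₀).

Q'(z) = 2*z + 5*I/3, so Q'(-I) = -I/3.
P(-I) = -cosh(1).

Res(f, -I) = (-cosh(1))/(-I/3) = -3*I*cosh(1)

Final answer: -3*I*cosh(1)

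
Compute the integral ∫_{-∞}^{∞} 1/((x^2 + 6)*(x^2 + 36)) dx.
Let f(z) = 1/((z^2 + 6)*(z^2 + 36)). The denominator has no real zeros and deg Q - deg P = 4 ≥ 2, so the integral of f over the upper semicircle |z| = R tends to 0 as R → ∞. Closing the contour in the upper half-plane,
  ∫_{-∞}^{∞} f(x) dx = 2πi · Σ Res(f, z_k)  over the poles with Im z_k > 0.

Zeros of the denominator: z^2 + 36 = 0 gives z = ±6*I; z^2 + 6 = 0 gives z = ±sqrt(6)*I.
Upper half-plane: z = 6*I, z = sqrt(6)*I (simple).

Each pole is a simple zero of Q(z) = z^4 + 42*z^2 + 216, so Res(f, z₀) = P(z₀)/Q'(z₀) with P(z) = 1, Q'(z) = 4*z^3 + 84*z:
  Res(f, 6*I) = (1)/(-360*I) = I/360
  Res(f, sqrt(6)*I) = (1)/(60*sqrt(6)*I) = -sqrt(6)*I/360

Sum of residues: I*(1 - sqrt(6))/360
∫_{-∞}^{∞} f(x) dx = 2πi · (I*(1 - sqrt(6))/360) = pi*(-1 + sqrt(6))/180

Final answer: pi*(-1 + sqrt(6))/180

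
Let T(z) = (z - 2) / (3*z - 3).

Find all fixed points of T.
T(z) = z means z - 2 = z*(3*z - 3), i.e.
  3*z^2 - 4*z + 2 = 0.
Discriminant: (-4)^2 - 4*(3)*(2) = -8, so the roots are complex conjugates.
  z = (4 ± I*sqrt(8))/(2*(3))
Fixed points: {2/3 - sqrt(2)*I/3, 2/3 + sqrt(2)*I/3}

Final answer: {2/3 - sqrt(2)*I/3, 2/3 + sqrt(2)*I/3}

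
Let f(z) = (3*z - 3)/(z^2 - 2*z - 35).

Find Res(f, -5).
Write f(z) = P(z)/Q(z) with P(z) = 3*z - 3 and Q(z) = z^2 - 2*z - 35.
The denominator factors as Q(z) = (z - 7)*(z + 5), so z = -5 is a simple zero of Q and P is analytic there; z = -5 is therefore a simple pole and
  Res(f, z₀) = P(z₀)/Q'(z₀).

Q'(z) = 2*z - 2, so Q'(-5) = -12.
P(-5) = -18.

Res(f, -5) = (-18)/(-12) = 3/2

Final answer: 3/2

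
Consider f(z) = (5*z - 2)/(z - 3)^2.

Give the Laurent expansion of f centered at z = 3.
Put w = z - (3), i.e. z = w + 3. The denominator is w^2, so it suffices to rewrite the numerator in powers of w.

P(z) = 5*z - 2
P(w + 3) = 13 + 5*w

Dividing each term by w^2:
  f = 13/w^2 + 5/w

Substituting back w = z - 3:
  f(z) = 13/(z - 3)^2 + 5/(z - 3)

The series is finite because the numerator is a polynomial; the negative powers form the principal part, and the coefficient of 1/(z - 3) gives Res(f, 3) = 5.

Final answer: 13/(z - 3)^2 + 5/(z - 3)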